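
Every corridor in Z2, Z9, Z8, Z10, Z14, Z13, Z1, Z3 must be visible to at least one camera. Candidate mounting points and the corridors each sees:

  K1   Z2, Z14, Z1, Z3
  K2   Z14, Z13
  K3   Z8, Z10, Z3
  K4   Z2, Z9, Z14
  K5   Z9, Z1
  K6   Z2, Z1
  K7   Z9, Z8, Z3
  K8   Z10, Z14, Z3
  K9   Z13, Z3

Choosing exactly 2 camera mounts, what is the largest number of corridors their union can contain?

6

Choosing K1, K3 covers {Z2, Z8, Z10, Z14, Z1, Z3} — 6 corridors.
No choice of 2 camera mounts does better; here Z9, Z13 are left uncovered.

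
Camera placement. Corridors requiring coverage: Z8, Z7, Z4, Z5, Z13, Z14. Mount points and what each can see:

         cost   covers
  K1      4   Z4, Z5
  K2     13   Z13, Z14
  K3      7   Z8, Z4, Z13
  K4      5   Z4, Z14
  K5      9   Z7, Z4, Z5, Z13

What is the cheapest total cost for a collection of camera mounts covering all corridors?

K3, K4, K5 cover every corridor at cost 7 + 5 + 9 = 21.
Any cover uses at least 3 camera mounts; among all covering selections none totals below 21.

21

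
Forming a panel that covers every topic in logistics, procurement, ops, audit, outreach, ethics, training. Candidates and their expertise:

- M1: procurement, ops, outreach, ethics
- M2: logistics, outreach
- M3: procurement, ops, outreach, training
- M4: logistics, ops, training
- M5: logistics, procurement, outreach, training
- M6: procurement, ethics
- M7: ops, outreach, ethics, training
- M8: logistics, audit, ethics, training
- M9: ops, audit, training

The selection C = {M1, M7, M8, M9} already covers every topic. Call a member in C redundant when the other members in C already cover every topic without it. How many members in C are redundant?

2

Drop M1: procurement uncovered — not redundant.
Drop M7: the rest still cover every topic — redundant.
Drop M8: logistics uncovered — not redundant.
Drop M9: the rest still cover every topic — redundant.
2 redundant: M7, M9.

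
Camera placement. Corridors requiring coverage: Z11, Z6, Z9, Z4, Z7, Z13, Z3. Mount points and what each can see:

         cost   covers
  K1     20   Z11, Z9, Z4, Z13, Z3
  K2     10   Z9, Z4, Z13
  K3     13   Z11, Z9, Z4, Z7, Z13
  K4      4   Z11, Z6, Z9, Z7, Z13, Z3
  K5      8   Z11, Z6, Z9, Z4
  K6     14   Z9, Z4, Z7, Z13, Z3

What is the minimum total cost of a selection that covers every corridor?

12

K4, K5 cover every corridor at cost 4 + 8 = 12.
Any cover uses at least 2 camera mounts; among all covering selections none totals below 12.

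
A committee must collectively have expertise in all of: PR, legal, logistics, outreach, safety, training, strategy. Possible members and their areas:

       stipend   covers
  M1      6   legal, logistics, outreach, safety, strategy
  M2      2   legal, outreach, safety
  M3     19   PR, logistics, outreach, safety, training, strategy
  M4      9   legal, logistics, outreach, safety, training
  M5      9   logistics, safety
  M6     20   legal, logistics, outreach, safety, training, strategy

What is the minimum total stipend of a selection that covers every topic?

21

M2, M3 cover every topic at stipend 2 + 19 = 21.
Any cover uses at least 2 members; among all covering selections none totals below 21.
Greedy by coverage-per-stipend would pick M2, M1, M4, M3 for 36 — worse than the optimum 21.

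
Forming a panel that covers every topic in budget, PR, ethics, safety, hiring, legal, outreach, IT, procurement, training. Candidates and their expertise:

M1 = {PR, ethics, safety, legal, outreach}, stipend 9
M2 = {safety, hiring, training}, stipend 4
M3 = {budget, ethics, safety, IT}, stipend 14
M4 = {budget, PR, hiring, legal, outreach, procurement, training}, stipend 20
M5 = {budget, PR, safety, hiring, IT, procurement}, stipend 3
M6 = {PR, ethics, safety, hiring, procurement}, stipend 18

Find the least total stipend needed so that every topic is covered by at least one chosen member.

16

M1, M2, M5 cover every topic at stipend 9 + 4 + 3 = 16.
Any cover uses at least 2 members; among all covering selections none totals below 16.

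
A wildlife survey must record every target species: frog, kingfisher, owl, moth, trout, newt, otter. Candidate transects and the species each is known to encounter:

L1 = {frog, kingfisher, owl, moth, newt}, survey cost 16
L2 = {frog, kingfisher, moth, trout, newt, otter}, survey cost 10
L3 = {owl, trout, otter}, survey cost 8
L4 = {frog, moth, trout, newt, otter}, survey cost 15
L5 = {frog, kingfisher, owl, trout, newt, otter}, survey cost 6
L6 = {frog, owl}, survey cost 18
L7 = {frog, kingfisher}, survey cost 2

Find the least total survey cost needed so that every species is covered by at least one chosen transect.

L2, L5 cover every species at survey cost 10 + 6 = 16.
Any cover uses at least 2 transects; among all covering selections none totals below 16.

16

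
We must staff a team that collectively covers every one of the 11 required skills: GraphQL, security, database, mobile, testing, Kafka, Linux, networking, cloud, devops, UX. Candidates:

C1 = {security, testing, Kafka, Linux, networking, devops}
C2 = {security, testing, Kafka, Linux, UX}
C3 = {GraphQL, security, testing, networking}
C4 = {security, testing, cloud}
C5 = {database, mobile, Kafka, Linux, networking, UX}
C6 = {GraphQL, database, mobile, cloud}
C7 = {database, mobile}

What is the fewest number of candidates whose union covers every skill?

3

C1, C2, C6 together cover {GraphQL, security, database, mobile, testing, Kafka, Linux, networking, cloud, devops, UX} — every skill.
No 2 of the 7 candidates cover everything (all 21 pairs fall short), so 3 is minimum.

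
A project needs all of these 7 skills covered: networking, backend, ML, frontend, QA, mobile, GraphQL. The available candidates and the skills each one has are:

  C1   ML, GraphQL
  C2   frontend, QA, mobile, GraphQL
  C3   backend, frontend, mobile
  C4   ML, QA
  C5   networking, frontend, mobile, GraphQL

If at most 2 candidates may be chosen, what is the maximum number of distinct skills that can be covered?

Choosing C4, C5 covers {networking, ML, frontend, QA, mobile, GraphQL} — 6 skills.
No choice of 2 candidates does better; here backend is left uncovered.

6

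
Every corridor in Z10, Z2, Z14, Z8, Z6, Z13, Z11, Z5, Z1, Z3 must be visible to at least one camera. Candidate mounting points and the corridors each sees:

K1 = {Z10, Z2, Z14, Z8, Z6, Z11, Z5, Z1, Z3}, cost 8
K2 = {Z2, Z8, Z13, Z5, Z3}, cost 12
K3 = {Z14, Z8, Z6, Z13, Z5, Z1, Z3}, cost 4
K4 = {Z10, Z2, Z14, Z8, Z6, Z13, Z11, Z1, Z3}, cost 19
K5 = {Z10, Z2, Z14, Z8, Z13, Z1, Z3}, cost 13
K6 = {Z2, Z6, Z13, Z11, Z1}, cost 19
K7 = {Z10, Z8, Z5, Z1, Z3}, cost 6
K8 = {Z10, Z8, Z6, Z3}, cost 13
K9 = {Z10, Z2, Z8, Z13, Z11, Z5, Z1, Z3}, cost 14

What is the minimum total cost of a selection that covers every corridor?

12

K1, K3 cover every corridor at cost 8 + 4 = 12.
Any cover uses at least 2 camera mounts; among all covering selections none totals below 12.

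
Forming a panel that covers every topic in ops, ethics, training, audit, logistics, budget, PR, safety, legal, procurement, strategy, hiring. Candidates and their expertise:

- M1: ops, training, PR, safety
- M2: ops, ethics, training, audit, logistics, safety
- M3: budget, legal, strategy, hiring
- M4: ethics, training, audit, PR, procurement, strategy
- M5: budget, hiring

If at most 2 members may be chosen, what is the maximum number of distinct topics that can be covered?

10

Choosing M2, M3 covers {ops, ethics, training, audit, logistics, budget, safety, legal, strategy, hiring} — 10 topics.
No choice of 2 members does better; here PR, procurement are left uncovered.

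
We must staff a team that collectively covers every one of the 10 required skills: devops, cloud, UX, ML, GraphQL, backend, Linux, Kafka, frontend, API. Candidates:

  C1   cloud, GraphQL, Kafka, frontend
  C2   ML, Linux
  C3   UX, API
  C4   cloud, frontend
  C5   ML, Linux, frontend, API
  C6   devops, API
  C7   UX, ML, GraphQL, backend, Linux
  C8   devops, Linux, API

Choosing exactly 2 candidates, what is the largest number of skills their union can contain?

8

Choosing C1, C7 covers {cloud, UX, ML, GraphQL, backend, Linux, Kafka, frontend} — 8 skills.
No choice of 2 candidates does better; here devops, API are left uncovered.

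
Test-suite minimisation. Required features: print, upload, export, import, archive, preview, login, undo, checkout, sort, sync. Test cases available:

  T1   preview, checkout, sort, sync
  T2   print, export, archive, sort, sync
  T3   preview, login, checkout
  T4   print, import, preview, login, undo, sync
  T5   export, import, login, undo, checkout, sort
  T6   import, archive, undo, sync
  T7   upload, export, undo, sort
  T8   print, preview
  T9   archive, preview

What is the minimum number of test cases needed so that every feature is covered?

4

T1, T2, T4, T7 together cover {print, upload, export, import, archive, preview, login, undo, checkout, sort, sync} — every feature.
No 3 of the 9 test cases cover everything (all 84 triples fall short), so 4 is minimum.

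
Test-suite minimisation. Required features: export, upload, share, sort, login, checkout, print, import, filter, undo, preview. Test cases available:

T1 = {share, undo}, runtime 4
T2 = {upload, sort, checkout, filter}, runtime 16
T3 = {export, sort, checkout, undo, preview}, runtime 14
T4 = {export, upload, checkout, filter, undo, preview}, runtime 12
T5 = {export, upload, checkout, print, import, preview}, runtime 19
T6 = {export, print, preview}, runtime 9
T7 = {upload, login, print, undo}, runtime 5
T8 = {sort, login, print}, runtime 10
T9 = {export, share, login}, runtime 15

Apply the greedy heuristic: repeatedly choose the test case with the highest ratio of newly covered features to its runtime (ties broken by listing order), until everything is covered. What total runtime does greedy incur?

50

Pick 1: T7 adds 4 new (upload, login, print, undo) at runtime 5 (ratio 4/5).
Pick 2: T4 adds 4 new (export, checkout, filter, preview) at runtime 12 (ratio 4/12).
Pick 3: T1 adds 1 new (share) at runtime 4 (ratio 1/4).
Pick 4: T8 adds 1 new (sort) at runtime 10 (ratio 1/10).
Pick 5: T5 adds 1 new (import) at runtime 19 (ratio 1/19).
Greedy total runtime: 5 + 12 + 4 + 10 + 19 = 50. (The true optimum is 44, so greedy overshoots here.)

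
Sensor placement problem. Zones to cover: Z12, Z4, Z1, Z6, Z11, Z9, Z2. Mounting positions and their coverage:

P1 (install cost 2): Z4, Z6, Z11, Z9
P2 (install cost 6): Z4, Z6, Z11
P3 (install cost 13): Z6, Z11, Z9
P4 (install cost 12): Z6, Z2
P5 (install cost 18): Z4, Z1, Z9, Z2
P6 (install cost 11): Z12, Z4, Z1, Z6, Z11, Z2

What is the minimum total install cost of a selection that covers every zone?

13

P1, P6 cover every zone at install cost 2 + 11 = 13.
Any cover uses at least 2 sensor positions; among all covering selections none totals below 13.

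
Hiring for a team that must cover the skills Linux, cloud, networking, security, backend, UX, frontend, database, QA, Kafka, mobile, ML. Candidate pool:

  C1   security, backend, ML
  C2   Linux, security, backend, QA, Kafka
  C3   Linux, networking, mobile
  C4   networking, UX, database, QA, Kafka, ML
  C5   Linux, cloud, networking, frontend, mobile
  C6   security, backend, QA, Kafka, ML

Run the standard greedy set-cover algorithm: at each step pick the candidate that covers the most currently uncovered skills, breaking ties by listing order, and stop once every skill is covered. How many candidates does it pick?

Pick 1: C4 covers 6 new skills (networking, UX, database, QA, Kafka, ML).
Pick 2: C5 covers 4 new skills (Linux, cloud, frontend, mobile).
Pick 3: C1 covers 2 new skills (security, backend).
Greedy uses 3 candidates.

3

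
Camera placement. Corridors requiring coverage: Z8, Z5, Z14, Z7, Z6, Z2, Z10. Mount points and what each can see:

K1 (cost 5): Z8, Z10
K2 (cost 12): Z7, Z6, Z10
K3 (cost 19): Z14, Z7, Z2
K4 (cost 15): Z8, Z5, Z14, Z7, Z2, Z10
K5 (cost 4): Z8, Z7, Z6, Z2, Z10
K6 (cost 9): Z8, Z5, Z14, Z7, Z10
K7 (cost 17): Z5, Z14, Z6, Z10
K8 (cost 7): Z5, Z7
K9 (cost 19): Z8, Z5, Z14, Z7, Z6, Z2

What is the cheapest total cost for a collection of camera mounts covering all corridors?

K5, K6 cover every corridor at cost 4 + 9 = 13.
Any cover uses at least 2 camera mounts; among all covering selections none totals below 13.

13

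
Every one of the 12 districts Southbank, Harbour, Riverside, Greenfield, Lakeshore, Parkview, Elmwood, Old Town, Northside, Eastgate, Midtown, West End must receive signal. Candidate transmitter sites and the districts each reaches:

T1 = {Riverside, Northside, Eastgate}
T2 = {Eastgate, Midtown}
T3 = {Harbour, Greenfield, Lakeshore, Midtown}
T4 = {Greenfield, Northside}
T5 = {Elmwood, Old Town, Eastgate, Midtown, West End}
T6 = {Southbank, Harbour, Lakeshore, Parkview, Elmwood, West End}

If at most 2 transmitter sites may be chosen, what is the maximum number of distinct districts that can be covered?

9

Choosing T1, T6 covers {Southbank, Harbour, Riverside, Lakeshore, Parkview, Elmwood, Northside, Eastgate, West End} — 9 districts.
No choice of 2 transmitter sites does better; here Greenfield, Old Town, Midtown are left uncovered.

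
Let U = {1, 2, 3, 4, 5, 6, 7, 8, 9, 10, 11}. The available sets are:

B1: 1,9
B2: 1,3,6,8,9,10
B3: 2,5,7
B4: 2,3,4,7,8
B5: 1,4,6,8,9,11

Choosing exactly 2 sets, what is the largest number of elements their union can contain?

Choosing B2, B3 covers {1, 2, 3, 5, 6, 7, 8, 9, 10} — 9 elements.
No choice of 2 sets does better; here 4, 11 are left uncovered.

9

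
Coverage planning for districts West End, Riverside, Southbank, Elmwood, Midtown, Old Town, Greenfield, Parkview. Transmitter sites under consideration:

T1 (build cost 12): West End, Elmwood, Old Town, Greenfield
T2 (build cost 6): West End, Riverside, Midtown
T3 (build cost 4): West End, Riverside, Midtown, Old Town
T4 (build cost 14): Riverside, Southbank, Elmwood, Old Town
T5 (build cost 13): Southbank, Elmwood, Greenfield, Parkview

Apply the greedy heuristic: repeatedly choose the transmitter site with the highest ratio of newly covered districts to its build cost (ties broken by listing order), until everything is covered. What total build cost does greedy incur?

17

Pick 1: T3 adds 4 new (West End, Riverside, Midtown, Old Town) at build cost 4 (ratio 4/4).
Pick 2: T5 adds 4 new (Southbank, Elmwood, Greenfield, Parkview) at build cost 13 (ratio 4/13).
Greedy total build cost: 4 + 13 = 17.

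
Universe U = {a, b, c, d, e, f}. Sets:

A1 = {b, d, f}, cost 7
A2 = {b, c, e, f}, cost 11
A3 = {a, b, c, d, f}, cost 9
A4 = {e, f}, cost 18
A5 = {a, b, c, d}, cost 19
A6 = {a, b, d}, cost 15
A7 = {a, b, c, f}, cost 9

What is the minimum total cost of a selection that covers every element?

A2, A3 cover every element at cost 11 + 9 = 20.
Any cover uses at least 2 sets; among all covering selections none totals below 20.

20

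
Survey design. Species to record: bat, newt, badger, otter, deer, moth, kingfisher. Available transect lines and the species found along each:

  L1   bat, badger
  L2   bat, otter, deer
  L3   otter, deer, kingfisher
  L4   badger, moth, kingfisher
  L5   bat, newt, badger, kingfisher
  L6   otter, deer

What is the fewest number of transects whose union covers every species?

3

L2, L4, L5 together cover {bat, newt, badger, otter, deer, moth, kingfisher} — every species.
No 2 of the 6 transects cover everything (all 15 pairs fall short), so 3 is minimum.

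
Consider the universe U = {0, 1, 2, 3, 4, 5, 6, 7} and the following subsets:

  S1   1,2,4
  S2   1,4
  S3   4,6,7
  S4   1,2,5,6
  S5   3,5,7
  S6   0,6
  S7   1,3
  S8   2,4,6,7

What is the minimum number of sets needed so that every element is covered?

S1, S5, S6 together cover {0, 1, 2, 3, 4, 5, 6, 7} — every element.
No 2 of the 8 sets cover everything (all 28 pairs fall short), so 3 is minimum.
Greedy (largest uncovered first) would take S4, S3, S5, S6 — 4 sets — but 3 suffice.

3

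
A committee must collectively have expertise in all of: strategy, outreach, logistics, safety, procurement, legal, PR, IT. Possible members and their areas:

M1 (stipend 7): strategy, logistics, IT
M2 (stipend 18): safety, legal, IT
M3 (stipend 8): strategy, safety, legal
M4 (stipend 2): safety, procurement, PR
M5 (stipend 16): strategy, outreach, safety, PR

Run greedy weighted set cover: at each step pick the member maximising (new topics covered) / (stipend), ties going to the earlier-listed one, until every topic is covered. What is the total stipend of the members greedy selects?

33

Pick 1: M4 adds 3 new (safety, procurement, PR) at stipend 2 (ratio 3/2).
Pick 2: M1 adds 3 new (strategy, logistics, IT) at stipend 7 (ratio 3/7).
Pick 3: M3 adds 1 new (legal) at stipend 8 (ratio 1/8).
Pick 4: M5 adds 1 new (outreach) at stipend 16 (ratio 1/16).
Greedy total stipend: 2 + 7 + 8 + 16 = 33.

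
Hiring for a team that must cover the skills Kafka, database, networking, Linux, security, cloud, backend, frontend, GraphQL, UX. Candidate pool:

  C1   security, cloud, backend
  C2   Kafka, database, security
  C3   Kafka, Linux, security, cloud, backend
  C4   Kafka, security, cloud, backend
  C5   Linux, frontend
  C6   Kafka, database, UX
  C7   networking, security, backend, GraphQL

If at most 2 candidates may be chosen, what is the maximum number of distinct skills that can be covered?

Choosing C3, C6 covers {Kafka, database, Linux, security, cloud, backend, UX} — 7 skills.
No choice of 2 candidates does better; here networking, frontend, GraphQL are left uncovered.

7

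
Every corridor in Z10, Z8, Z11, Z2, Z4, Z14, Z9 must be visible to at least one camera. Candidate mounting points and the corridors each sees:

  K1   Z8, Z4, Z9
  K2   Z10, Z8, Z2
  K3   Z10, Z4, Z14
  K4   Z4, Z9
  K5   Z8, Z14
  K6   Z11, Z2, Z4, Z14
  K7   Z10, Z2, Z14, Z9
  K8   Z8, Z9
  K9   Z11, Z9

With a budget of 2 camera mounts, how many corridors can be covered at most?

Choosing K1, K6 covers {Z8, Z11, Z2, Z4, Z14, Z9} — 6 corridors.
No choice of 2 camera mounts does better; here Z10 is left uncovered.

6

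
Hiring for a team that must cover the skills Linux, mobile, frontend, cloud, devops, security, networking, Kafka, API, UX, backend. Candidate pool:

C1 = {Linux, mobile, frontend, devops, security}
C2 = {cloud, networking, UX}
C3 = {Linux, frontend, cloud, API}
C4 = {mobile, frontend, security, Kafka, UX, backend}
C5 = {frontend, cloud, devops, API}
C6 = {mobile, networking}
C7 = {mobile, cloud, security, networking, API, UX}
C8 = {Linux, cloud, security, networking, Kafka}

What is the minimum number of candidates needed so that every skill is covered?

3

C1, C4, C7 together cover {Linux, mobile, frontend, cloud, devops, security, networking, Kafka, API, UX, backend} — every skill.
No 2 of the 8 candidates cover everything (all 28 pairs fall short), so 3 is minimum.
Greedy (largest uncovered first) would take C4, C3, C1, C2 — 4 candidates — but 3 suffice.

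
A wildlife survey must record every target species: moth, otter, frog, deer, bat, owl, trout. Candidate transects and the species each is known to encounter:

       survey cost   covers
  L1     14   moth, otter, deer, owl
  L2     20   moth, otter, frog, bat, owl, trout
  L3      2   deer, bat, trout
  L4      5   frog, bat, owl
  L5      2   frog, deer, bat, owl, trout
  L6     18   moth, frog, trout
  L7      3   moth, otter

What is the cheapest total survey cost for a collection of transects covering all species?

5

L5, L7 cover every species at survey cost 2 + 3 = 5.
Any cover uses at least 2 transects; among all covering selections none totals below 5.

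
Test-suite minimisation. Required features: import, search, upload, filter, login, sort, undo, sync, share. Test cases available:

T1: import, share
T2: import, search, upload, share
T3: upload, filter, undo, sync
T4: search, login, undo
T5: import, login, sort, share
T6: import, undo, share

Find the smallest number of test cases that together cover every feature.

T2, T3, T5 together cover {import, search, upload, filter, login, sort, undo, sync, share} — every feature.
No 2 of the 6 test cases cover everything (all 15 pairs fall short), so 3 is minimum.

3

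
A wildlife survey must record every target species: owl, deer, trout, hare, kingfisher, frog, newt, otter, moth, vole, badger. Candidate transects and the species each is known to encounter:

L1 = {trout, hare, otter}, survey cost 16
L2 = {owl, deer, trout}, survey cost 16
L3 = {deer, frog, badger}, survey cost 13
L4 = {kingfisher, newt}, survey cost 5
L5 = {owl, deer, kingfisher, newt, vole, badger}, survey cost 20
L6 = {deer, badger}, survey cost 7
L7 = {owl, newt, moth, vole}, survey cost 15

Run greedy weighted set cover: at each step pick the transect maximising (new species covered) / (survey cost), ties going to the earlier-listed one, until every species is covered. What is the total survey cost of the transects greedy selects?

Pick 1: L4 adds 2 new (kingfisher, newt) at survey cost 5 (ratio 2/5).
Pick 2: L6 adds 2 new (deer, badger) at survey cost 7 (ratio 2/7).
Pick 3: L7 adds 3 new (owl, moth, vole) at survey cost 15 (ratio 3/15).
Pick 4: L1 adds 3 new (trout, hare, otter) at survey cost 16 (ratio 3/16).
Pick 5: L3 adds 1 new (frog) at survey cost 13 (ratio 1/13).
Greedy total survey cost: 5 + 7 + 15 + 16 + 13 = 56. (The true optimum is 49, so greedy overshoots here.)

56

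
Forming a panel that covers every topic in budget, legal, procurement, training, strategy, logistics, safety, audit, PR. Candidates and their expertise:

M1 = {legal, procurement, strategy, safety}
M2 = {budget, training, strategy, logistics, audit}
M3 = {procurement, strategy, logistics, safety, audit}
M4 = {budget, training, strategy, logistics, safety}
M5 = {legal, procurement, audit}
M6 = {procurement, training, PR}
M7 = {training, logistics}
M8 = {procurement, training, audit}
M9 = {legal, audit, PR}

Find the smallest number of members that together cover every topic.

M1, M2, M6 together cover {budget, legal, procurement, training, strategy, logistics, safety, audit, PR} — every topic.
No 2 of the 9 members cover everything (all 36 pairs fall short), so 3 is minimum.

3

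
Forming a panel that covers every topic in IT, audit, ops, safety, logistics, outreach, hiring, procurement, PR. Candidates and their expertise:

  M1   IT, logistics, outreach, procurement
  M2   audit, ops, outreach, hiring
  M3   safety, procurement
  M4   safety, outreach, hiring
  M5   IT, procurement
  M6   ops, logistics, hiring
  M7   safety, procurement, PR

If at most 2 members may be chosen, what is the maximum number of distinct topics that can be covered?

7

Choosing M1, M2 covers {IT, audit, ops, logistics, outreach, hiring, procurement} — 7 topics.
No choice of 2 members does better; here safety, PR are left uncovered.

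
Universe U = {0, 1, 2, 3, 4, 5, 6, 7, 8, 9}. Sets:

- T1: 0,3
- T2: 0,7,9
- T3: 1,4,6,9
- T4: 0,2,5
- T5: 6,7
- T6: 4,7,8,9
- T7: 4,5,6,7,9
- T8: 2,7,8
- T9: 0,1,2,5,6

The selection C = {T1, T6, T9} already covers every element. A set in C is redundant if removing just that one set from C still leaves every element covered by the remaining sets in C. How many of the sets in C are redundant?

0

Drop T1: 3 uncovered — not redundant.
Drop T6: 4, 7, 8, 9 uncovered — not redundant.
Drop T9: 1, 2, 5, 6 uncovered — not redundant.
None of the sets in C is redundant.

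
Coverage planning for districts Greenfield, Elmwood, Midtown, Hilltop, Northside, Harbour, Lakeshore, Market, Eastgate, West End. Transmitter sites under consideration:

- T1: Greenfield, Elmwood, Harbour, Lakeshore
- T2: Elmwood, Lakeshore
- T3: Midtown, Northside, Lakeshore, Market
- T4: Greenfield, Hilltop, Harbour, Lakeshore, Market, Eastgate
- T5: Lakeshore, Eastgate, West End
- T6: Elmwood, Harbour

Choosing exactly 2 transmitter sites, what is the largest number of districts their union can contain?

8

Choosing T3, T4 covers {Greenfield, Midtown, Hilltop, Northside, Harbour, Lakeshore, Market, Eastgate} — 8 districts.
No choice of 2 transmitter sites does better; here Elmwood, West End are left uncovered.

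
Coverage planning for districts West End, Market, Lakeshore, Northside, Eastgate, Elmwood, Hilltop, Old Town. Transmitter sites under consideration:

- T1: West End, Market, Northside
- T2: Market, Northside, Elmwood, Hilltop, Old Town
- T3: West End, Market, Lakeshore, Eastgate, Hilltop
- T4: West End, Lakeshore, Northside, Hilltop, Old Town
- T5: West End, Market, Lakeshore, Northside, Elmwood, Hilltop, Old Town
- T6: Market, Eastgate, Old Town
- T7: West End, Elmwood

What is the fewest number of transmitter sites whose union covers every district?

T2, T3 together cover {West End, Market, Lakeshore, Northside, Eastgate, Elmwood, Hilltop, Old Town} — every district.
No single transmitter site contains all 8 districts, so 2 is optimal.

2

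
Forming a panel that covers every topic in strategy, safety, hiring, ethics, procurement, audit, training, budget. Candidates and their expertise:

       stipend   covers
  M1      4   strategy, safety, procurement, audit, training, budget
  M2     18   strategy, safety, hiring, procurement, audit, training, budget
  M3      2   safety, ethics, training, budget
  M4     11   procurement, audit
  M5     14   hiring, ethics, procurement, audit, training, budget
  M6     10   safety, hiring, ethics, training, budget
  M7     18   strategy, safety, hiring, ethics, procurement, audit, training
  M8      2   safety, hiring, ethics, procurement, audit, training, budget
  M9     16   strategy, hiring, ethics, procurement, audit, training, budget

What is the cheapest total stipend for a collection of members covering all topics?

6

M1, M8 cover every topic at stipend 4 + 2 = 6.
Any cover uses at least 2 members; among all covering selections none totals below 6.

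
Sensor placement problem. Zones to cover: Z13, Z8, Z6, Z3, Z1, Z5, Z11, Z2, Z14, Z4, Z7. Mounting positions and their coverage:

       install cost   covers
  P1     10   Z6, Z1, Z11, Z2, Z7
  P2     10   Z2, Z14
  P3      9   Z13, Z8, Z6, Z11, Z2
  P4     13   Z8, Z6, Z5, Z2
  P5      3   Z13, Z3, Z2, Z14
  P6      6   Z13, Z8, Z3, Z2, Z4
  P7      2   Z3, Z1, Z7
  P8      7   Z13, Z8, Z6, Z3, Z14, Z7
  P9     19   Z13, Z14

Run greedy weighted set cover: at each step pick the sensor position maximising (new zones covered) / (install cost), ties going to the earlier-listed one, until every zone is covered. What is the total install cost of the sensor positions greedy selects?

33

Pick 1: P7 adds 3 new (Z3, Z1, Z7) at install cost 2 (ratio 3/2).
Pick 2: P5 adds 3 new (Z13, Z2, Z14) at install cost 3 (ratio 3/3).
Pick 3: P3 adds 3 new (Z8, Z6, Z11) at install cost 9 (ratio 3/9).
Pick 4: P6 adds 1 new (Z4) at install cost 6 (ratio 1/6).
Pick 5: P4 adds 1 new (Z5) at install cost 13 (ratio 1/13).
Greedy total install cost: 2 + 3 + 9 + 6 + 13 = 33. (The true optimum is 32, so greedy overshoots here.)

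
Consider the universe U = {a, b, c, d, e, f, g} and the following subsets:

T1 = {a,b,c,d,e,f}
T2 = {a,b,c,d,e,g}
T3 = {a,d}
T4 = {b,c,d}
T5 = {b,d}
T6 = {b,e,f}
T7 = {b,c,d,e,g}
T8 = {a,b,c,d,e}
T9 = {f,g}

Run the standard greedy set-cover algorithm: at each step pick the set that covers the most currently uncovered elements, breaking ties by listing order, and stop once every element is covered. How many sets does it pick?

2

Pick 1: T1 covers 6 new elements (a, b, c, d, e, f).
Pick 2: T2 covers 1 new elements (g).
Greedy uses 2 sets.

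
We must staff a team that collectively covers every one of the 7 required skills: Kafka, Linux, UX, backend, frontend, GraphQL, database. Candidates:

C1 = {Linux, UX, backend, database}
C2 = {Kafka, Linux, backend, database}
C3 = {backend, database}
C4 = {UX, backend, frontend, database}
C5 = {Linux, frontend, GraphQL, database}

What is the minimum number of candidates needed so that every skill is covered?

3

C1, C2, C5 together cover {Kafka, Linux, UX, backend, frontend, GraphQL, database} — every skill.
No 2 of the 5 candidates cover everything (all 10 pairs fall short), so 3 is minimum.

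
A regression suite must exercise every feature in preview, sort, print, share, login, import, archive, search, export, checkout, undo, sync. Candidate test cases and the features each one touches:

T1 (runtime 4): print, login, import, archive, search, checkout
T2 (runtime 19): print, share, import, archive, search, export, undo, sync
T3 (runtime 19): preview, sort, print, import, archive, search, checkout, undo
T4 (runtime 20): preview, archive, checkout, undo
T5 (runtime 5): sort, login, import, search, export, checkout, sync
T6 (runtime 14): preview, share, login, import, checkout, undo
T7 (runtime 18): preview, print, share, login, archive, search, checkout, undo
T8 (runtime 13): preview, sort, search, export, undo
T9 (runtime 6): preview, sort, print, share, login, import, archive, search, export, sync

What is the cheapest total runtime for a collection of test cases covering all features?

20

T6, T9 cover every feature at runtime 14 + 6 = 20.
Any cover uses at least 2 test cases; among all covering selections none totals below 20.
Greedy by coverage-per-runtime would pick T9, T1, T8 for 23 — worse than the optimum 20.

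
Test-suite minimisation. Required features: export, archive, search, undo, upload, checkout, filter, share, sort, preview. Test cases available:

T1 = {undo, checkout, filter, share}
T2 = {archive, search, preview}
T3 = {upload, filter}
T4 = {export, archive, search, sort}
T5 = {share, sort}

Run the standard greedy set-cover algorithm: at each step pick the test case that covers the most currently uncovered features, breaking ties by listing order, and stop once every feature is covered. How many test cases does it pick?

Pick 1: T1 covers 4 new features (undo, checkout, filter, share).
Pick 2: T4 covers 4 new features (export, archive, search, sort).
Pick 3: T2 covers 1 new features (preview).
Pick 4: T3 covers 1 new features (upload).
Greedy uses 4 test cases.

4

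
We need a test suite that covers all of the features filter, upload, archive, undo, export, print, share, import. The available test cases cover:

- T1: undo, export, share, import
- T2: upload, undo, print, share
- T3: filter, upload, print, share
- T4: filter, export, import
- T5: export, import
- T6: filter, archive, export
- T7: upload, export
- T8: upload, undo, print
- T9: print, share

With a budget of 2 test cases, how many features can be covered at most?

7

Choosing T1, T3 covers {filter, upload, undo, export, print, share, import} — 7 features.
No choice of 2 test cases does better; here archive is left uncovered.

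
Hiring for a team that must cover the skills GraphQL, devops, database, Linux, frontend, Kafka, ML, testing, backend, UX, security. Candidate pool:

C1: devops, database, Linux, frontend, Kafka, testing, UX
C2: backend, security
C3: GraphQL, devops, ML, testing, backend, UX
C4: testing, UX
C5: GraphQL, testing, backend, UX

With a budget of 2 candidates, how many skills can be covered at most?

Choosing C1, C3 covers {GraphQL, devops, database, Linux, frontend, Kafka, ML, testing, backend, UX} — 10 skills.
No choice of 2 candidates does better; here security is left uncovered.

10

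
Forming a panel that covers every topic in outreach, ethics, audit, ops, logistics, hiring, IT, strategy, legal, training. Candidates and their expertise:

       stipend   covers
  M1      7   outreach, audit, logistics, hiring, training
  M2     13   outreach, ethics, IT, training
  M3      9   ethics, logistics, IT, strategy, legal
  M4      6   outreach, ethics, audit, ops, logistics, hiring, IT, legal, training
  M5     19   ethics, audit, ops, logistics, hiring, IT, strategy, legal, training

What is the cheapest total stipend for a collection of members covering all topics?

15

M3, M4 cover every topic at stipend 9 + 6 = 15.
Any cover uses at least 2 members; among all covering selections none totals below 15.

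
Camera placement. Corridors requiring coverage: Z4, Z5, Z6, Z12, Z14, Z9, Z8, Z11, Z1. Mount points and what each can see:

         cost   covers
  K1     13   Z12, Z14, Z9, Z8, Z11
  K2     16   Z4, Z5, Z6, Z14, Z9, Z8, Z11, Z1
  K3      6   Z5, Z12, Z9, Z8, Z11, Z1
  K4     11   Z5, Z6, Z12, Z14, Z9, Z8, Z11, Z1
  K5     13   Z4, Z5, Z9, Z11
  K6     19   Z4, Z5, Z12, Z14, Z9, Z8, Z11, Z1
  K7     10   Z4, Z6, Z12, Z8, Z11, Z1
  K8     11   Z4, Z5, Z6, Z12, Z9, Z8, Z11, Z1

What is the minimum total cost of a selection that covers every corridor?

21

K4, K7 cover every corridor at cost 11 + 10 = 21.
Any cover uses at least 2 camera mounts; among all covering selections none totals below 21.
Greedy by coverage-per-cost would pick K3, K7, K4 for 27 — worse than the optimum 21.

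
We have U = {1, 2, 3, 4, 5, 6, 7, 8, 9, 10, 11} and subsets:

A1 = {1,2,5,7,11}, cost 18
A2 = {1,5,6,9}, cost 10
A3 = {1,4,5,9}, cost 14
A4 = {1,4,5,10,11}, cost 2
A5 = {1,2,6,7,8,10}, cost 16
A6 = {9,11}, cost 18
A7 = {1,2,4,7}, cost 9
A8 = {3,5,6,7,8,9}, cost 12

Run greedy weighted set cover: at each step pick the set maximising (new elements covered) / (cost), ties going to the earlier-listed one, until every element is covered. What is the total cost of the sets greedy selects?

23

Pick 1: A4 adds 5 new (1, 4, 5, 10, 11) at cost 2 (ratio 5/2).
Pick 2: A8 adds 5 new (3, 6, 7, 8, 9) at cost 12 (ratio 5/12).
Pick 3: A7 adds 1 new (2) at cost 9 (ratio 1/9).
Greedy total cost: 2 + 12 + 9 = 23.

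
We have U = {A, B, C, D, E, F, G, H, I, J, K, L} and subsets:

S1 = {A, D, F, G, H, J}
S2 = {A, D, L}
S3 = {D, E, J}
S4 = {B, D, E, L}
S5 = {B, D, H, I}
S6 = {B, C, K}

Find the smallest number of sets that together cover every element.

S1, S4, S5, S6 together cover {A, B, C, D, E, F, G, H, I, J, K, L} — every element.
No 3 of the 6 sets cover everything (all 20 triples fall short), so 4 is minimum.

4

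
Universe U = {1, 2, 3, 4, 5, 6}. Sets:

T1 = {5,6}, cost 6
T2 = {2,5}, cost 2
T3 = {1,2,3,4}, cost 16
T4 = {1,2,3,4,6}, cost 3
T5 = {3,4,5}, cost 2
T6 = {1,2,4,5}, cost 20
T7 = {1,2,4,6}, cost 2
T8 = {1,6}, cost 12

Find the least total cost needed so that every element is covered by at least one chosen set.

T5, T7 cover every element at cost 2 + 2 = 4.
Any cover uses at least 2 sets; among all covering selections none totals below 4.

4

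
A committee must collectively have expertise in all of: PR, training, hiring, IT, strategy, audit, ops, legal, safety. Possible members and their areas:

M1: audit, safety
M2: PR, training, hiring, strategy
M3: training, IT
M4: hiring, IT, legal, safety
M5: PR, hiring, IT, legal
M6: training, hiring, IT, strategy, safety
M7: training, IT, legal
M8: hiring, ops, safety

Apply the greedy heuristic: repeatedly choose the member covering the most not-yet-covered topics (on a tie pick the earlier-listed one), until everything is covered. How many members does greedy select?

Pick 1: M6 covers 5 new topics (training, hiring, IT, strategy, safety).
Pick 2: M5 covers 2 new topics (PR, legal).
Pick 3: M1 covers 1 new topics (audit).
Pick 4: M8 covers 1 new topics (ops).
Greedy uses 4 members.

4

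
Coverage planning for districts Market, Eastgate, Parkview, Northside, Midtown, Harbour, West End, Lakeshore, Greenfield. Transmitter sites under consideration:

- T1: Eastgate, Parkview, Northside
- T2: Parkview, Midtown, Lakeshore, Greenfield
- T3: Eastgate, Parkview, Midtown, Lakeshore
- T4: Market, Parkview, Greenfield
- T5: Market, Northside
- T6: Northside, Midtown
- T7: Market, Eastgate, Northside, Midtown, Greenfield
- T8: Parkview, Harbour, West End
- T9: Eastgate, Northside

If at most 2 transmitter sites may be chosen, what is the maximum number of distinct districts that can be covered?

Choosing T7, T8 covers {Market, Eastgate, Parkview, Northside, Midtown, Harbour, West End, Greenfield} — 8 districts.
No choice of 2 transmitter sites does better; here Lakeshore is left uncovered.

8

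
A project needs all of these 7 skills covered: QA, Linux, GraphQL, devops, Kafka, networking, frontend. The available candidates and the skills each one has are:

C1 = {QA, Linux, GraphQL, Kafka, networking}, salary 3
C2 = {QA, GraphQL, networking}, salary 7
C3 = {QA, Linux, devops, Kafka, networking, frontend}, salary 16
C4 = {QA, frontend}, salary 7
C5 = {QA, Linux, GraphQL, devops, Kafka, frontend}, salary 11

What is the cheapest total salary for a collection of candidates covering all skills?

14

C1, C5 cover every skill at salary 3 + 11 = 14.
Any cover uses at least 2 candidates; among all covering selections none totals below 14.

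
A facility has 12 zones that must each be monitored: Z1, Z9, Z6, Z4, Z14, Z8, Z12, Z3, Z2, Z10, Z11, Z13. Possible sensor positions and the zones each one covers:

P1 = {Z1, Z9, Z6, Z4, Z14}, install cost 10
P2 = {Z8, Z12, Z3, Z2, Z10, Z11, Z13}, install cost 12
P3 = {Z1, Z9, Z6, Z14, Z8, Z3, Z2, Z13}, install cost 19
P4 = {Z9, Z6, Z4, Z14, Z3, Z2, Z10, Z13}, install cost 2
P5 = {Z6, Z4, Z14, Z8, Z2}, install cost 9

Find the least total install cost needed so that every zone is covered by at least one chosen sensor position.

22

P1, P2 cover every zone at install cost 10 + 12 = 22.
Any cover uses at least 2 sensor positions; among all covering selections none totals below 22.
Greedy by coverage-per-install cost would pick P4, P2, P1 for 24 — worse than the optimum 22.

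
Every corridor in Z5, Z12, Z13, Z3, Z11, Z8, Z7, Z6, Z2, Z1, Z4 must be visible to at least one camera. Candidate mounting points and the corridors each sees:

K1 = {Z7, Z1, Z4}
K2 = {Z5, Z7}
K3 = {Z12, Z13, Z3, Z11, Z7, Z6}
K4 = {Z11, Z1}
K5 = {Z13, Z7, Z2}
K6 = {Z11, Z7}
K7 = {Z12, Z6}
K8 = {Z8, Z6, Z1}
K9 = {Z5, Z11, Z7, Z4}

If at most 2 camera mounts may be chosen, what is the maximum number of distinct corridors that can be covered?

8

Choosing K1, K3 covers {Z12, Z13, Z3, Z11, Z7, Z6, Z1, Z4} — 8 corridors.
No choice of 2 camera mounts does better; here Z5, Z8, Z2 are left uncovered.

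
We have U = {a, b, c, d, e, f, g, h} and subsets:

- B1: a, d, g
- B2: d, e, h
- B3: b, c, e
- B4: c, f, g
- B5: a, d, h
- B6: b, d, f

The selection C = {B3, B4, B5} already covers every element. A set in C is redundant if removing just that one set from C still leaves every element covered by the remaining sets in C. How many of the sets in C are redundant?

0

Drop B3: b, e uncovered — not redundant.
Drop B4: f, g uncovered — not redundant.
Drop B5: a, d, h uncovered — not redundant.
None of the sets in C is redundant.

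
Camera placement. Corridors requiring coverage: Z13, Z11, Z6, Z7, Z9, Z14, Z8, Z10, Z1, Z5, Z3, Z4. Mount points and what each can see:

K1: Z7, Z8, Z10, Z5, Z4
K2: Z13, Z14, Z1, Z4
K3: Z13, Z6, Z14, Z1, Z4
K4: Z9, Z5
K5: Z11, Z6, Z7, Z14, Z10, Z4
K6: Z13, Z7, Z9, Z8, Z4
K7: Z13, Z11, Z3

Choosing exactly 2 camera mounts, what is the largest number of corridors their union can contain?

9

Choosing K1, K3 covers {Z13, Z6, Z7, Z14, Z8, Z10, Z1, Z5, Z4} — 9 corridors.
No choice of 2 camera mounts does better; here Z11, Z9, Z3 are left uncovered.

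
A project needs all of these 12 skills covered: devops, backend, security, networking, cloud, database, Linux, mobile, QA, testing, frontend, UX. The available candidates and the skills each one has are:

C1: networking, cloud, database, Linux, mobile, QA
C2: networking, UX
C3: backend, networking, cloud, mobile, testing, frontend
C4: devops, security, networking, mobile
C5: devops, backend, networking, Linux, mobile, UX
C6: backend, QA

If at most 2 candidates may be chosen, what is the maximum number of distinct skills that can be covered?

Choosing C1, C3 covers {backend, networking, cloud, database, Linux, mobile, QA, testing, frontend} — 9 skills.
No choice of 2 candidates does better; here devops, security, UX are left uncovered.

9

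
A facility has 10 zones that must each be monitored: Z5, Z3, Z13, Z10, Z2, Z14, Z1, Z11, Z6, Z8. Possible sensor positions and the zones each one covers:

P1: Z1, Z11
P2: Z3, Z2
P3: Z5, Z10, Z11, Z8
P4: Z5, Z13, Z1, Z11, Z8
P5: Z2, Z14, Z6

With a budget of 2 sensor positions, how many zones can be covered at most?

Choosing P4, P5 covers {Z5, Z13, Z2, Z14, Z1, Z11, Z6, Z8} — 8 zones.
No choice of 2 sensor positions does better; here Z3, Z10 are left uncovered.

8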